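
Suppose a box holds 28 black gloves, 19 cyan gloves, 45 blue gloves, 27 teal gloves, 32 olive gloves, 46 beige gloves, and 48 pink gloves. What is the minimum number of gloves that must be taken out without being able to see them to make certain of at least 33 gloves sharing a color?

In the worst case we take at most 32 of each color, but all 28 black, all 19 cyan, and all 27 teal (fewer than 32), giving 28 + 19 + 32 + 27 + 32 + 32 + 32 = 202.
One more glove then forces some color to 33, so 202 + 1 = 203.

203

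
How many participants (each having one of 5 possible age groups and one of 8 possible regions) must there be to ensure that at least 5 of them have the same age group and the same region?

161

There are 5 × 8 = 40 (age group, region) combinations acting as pigeonholes.
With 40 × 4 = 160 participants we could place exactly 4 in each, with no (age group, region) pair reaching 5.
One more forces some (age group, region) pair to hold 5, so 160 + 1 = 161.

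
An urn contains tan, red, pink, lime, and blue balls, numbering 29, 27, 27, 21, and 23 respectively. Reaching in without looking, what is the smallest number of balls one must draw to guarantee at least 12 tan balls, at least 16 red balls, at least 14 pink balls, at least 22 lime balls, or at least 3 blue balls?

63

The worst case stops just short of every target: 11 tan, 15 red, 13 pink, 21 lime, 2 blue — 11 + 15 + 13 + 21 + 2 = 62 balls.
One more ball must push some color to its target, so 62 + 1 = 63.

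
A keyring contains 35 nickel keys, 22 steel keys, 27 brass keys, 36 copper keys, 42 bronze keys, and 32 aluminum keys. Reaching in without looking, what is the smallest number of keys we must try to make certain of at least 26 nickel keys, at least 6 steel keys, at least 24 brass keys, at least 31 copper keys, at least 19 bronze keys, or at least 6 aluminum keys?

107

The worst case stops just short of every target: 25 nickel, 5 steel, 23 brass, 30 copper, 18 bronze, 5 aluminum — 25 + 5 + 23 + 30 + 18 + 5 = 106 keys.
One more key must push some type to its target, so 106 + 1 = 107.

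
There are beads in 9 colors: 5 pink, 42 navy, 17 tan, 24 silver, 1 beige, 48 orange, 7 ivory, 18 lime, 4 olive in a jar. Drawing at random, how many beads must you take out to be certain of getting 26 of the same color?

127

Treat the 9 colors as pigeonholes.
In the worst case we take at most 25 of each color, but all 5 pink, all 17 tan, all 24 silver, all 1 beige, all 7 ivory, all 18 lime, and all 4 olive (fewer than 25), giving 5 + 25 + 17 + 24 + 1 + 25 + 7 + 18 + 4 = 126.
One more bead then forces some color to 26, so 126 + 1 = 127.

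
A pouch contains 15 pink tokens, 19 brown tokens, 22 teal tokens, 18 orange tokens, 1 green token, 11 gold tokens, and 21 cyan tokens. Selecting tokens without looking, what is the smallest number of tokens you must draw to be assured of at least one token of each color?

The hardest color to obtain is green: we could draw every other token first — 107 − 1 = 106 tokens — without a single green one.
The next draw must be green, so 106 + 1 = 107.

107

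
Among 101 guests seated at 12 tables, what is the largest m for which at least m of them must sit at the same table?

The 101 guests fall into 12 tables.
If each of the 12 tables held at most 8, the total would be at most 12 × 8 = 96 < 101, a contradiction.
So at least one holds ⌈101/12⌉ = 9.

9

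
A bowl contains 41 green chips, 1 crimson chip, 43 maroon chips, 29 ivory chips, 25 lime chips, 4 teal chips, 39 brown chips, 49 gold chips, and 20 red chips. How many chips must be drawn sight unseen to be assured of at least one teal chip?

248

The worst case draws every non-teal chip first: 41 + 1 + 43 + 29 + 25 + 39 + 49 + 20 = 247.
The next draw is then forced to be teal, giving 247 + 1 = 248.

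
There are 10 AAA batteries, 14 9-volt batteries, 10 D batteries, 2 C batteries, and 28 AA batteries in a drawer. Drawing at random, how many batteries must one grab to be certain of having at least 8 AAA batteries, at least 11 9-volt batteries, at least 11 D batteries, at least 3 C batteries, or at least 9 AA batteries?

38

The worst case stops just short of every target: 7 AAA, 10 9-volt, 10 D, 2 C, 8 AA — 7 + 10 + 10 + 2 + 8 = 37 batteries.
One more battery must push some type to its target, so 37 + 1 = 38.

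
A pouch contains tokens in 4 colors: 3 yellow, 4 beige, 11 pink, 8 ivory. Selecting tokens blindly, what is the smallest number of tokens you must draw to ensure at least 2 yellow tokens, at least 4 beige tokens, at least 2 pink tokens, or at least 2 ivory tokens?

7

The worst case stops just short of every target: 1 yellow, 3 beige, 1 pink, 1 ivory — 1 + 3 + 1 + 1 = 6 tokens.
One more token must push some color to its target, so 6 + 1 = 7.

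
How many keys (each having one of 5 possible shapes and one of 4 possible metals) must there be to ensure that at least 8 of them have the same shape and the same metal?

There are 5 × 4 = 20 (shape, metal) combinations acting as pigeonholes.
With 20 × 7 = 140 keys we could place exactly 7 in each, with no (shape, metal) pair reaching 8.
One more forces some (shape, metal) pair to hold 8, so 140 + 1 = 141.

141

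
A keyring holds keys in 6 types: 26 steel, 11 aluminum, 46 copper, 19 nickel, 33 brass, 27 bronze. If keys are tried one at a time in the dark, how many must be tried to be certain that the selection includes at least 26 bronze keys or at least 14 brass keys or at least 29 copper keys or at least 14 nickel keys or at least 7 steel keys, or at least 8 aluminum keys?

93

Each of the 6 types has its own threshold; avoid all of them simultaneously.
The worst case stops just short of every target: 6 steel, 7 aluminum, 28 copper, 13 nickel, 13 brass, 25 bronze — 6 + 7 + 28 + 13 + 13 + 25 = 92 keys.
One more key must push some type to its target, so 92 + 1 = 93.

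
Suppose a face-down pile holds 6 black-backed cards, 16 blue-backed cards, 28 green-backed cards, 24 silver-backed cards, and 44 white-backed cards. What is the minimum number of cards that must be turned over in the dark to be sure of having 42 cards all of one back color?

116

In the worst case we take at most 41 of each back color, but all 6 black-backed, all 16 blue-backed, all 28 green-backed, and all 24 silver-backed (fewer than 41), giving 6 + 16 + 28 + 24 + 41 = 115.
One more card then forces some back color to 42, so 115 + 1 = 116.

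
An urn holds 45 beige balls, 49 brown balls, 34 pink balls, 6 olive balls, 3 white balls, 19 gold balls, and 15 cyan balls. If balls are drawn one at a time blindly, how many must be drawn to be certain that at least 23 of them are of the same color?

In the worst case we take at most 22 of each color, but all 6 olive, all 3 white, all 19 gold, and all 15 cyan (fewer than 22), giving 22 + 22 + 22 + 6 + 3 + 19 + 15 = 109.
One more ball then forces some color to 23, so 109 + 1 = 110.

110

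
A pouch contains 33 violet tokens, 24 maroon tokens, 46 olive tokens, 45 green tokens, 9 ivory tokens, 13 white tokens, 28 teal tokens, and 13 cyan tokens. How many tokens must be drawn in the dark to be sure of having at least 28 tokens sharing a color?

168

In the worst case we take at most 27 of each color, but all 24 maroon, all 9 ivory, all 13 white, and all 13 cyan (fewer than 27), giving 27 + 24 + 27 + 27 + 9 + 13 + 27 + 13 = 167.
One more token then forces some color to 28, so 167 + 1 = 168.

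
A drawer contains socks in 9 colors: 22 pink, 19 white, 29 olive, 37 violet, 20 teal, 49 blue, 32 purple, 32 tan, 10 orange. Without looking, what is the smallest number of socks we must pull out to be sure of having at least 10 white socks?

To avoid white socks as long as possible, exhaust the other 8 colors first.
The worst case draws every non-white sock first: 22 + 29 + 37 + 20 + 49 + 32 + 32 + 10 = 231.
The next 10 draws are then forced to be white, giving 231 + 10 = 241.

241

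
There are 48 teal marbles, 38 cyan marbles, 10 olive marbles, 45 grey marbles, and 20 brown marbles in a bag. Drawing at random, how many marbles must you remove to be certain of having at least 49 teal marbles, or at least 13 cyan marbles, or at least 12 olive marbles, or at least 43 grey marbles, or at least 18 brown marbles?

130

The worst case stops just short of every target: 48 teal, 12 cyan, all 10 olive, 42 grey, 17 brown — 48 + 12 + 10 + 42 + 17 = 129 marbles.
One more marble must push some color to its target, so 129 + 1 = 130.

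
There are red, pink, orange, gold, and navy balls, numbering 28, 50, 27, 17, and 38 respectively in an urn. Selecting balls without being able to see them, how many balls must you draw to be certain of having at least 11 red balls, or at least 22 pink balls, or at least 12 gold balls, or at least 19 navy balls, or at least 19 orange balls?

79

Each of the 5 colors has its own threshold; avoid all of them simultaneously.
The worst case stops just short of every target: 10 red, 21 pink, 18 orange, 11 gold, 18 navy — 10 + 21 + 18 + 11 + 18 = 78 balls.
One more ball must push some color to its target, so 78 + 1 = 79.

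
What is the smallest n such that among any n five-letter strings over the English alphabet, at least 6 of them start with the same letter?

There are 26 possible first letters acting as pigeonholes.
With 26 × 5 = 130 five-letter strings over the English alphabet we could place exactly 5 in each, with no class reaching 6.
One more forces some class to hold 6, so 130 + 1 = 131.

131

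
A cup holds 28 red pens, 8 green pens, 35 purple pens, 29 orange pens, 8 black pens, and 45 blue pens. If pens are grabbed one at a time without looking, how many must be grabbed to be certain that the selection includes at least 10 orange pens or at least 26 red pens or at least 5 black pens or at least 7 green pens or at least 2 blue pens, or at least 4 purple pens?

The worst case stops just short of every target: 25 red, 6 green, 3 purple, 9 orange, 4 black, 1 blue — 25 + 6 + 3 + 9 + 4 + 1 = 48 pens.
One more pen must push some ink color to its target, so 48 + 1 = 49.

49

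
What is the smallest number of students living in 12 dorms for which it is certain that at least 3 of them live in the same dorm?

There are 12 dorms acting as pigeonholes.
With 12 × 2 = 24 students we could place exactly 2 in each, with no class reaching 3.
One more forces some class to hold 3, so 24 + 1 = 25.

25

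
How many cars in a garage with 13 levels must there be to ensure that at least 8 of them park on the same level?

92

There are 13 levels acting as pigeonholes.
With 13 × 7 = 91 cars we could place exactly 7 in each, with no class reaching 8.
One more forces some class to hold 8, so 91 + 1 = 92.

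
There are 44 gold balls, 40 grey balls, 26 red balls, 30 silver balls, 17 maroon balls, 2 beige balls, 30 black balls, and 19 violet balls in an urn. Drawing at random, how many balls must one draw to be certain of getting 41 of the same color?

In the worst case we take at most 40 of each color, but all 26 red, all 30 silver, all 17 maroon, all 2 beige, all 30 black, and all 19 violet (fewer than 40), giving 40 + 40 + 26 + 30 + 17 + 2 + 30 + 19 = 204.
One more ball then forces some color to 41, so 204 + 1 = 205.

205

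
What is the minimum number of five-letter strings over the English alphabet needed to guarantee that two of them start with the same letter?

27

There are 26 possible first letters acting as pigeonholes.
With 26 five-letter strings over the English alphabet we could place one in each, avoiding any repeat.
One more forces some class to hold 2, so 26 + 1 = 27.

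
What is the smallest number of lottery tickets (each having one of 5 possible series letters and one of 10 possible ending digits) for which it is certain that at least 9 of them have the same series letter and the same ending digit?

There are 5 × 10 = 50 (series letter, ending digit) combinations acting as pigeonholes.
With 50 × 8 = 400 lottery tickets we could place exactly 8 in each, with no (series letter, ending digit) pair reaching 9.
One more forces some (series letter, ending digit) pair to hold 9, so 400 + 1 = 401.

401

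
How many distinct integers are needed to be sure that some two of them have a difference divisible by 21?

Two integers differ by a multiple of 21 exactly when they share a remainder mod 21.
There are 21 residue classes mod 21, so 21 integers can all lie in distinct classes.
One more integer must repeat a residue, giving a difference divisible by 21. So n = 21 + 1 = 22.

22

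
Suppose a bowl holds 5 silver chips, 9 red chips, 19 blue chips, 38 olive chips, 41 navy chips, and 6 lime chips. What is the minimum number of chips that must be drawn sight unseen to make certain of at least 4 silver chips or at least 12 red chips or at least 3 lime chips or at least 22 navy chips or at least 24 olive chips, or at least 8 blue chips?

Each of the 6 colors has its own threshold; avoid all of them simultaneously.
The worst case stops just short of every target: 3 silver, all 9 red, 7 blue, 23 olive, 21 navy, 2 lime — 3 + 9 + 7 + 23 + 21 + 2 = 65 chips.
One more chip must push some color to its target, so 65 + 1 = 66.

66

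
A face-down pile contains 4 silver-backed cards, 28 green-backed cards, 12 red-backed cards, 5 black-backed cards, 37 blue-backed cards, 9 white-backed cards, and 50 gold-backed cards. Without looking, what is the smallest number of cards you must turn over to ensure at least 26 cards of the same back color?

In the worst case we take at most 25 of each back color, but all 4 silver-backed, all 12 red-backed, all 5 black-backed, and all 9 white-backed (fewer than 25), giving 4 + 25 + 12 + 5 + 25 + 9 + 25 = 105.
One more card then forces some back color to 26, so 105 + 1 = 106.

106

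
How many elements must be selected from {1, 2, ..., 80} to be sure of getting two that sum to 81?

Partition {1, …, 80} into 40 pairs: {1,80}, {2,79}, …, {40,41}.
Choosing 40 integers — say the integers 1 through 40 — takes one from each pair and avoids the property.
Choosing 41 forces two into the same pair by pigeonhole, and those sum to 81. So 41.

41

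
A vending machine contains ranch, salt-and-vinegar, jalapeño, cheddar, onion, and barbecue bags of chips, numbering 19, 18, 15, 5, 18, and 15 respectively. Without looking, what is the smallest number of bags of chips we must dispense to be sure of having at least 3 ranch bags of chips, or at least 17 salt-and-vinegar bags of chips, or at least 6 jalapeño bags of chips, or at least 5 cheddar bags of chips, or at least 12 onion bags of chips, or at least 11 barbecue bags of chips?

Each of the 6 flavors has its own threshold; avoid all of them simultaneously.
The worst case stops just short of every target: 2 ranch, 16 salt-and-vinegar, 5 jalapeño, 4 cheddar, 11 onion, 10 barbecue — 2 + 16 + 5 + 4 + 11 + 10 = 48 bags of chips.
One more bag of chips must push some flavor to its target, so 48 + 1 = 49.

49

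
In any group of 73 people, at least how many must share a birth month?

The 73 people fall into 12 months of the year.
If each of the 12 months of the year held at most 6, the total would be at most 12 × 6 = 72 < 73, a contradiction.
So at least one holds ⌈73/12⌉ = 7.

7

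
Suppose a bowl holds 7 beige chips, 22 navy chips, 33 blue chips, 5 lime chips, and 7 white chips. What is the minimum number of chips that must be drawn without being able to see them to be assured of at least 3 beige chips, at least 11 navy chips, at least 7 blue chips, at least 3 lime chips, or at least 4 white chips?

24

Each of the 5 colors has its own threshold; avoid all of them simultaneously.
The worst case stops just short of every target: 2 beige, 10 navy, 6 blue, 2 lime, 3 white — 2 + 10 + 6 + 2 + 3 = 23 chips.
One more chip must push some color to its target, so 23 + 1 = 24.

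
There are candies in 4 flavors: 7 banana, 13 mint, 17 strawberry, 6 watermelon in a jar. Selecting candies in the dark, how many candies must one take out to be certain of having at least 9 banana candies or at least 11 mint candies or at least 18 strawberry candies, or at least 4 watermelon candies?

38

The worst case stops just short of every target: all 7 banana, 10 mint, 17 strawberry, 3 watermelon — 7 + 10 + 17 + 3 = 37 candies.
One more candy must push some flavor to its target, so 37 + 1 = 38.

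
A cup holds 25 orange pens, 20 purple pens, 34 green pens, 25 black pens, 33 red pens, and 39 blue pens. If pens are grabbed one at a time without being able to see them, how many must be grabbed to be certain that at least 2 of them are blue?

To avoid blue pens as long as possible, exhaust the other 5 ink colors first.
The worst case draws every non-blue pen first: 25 + 20 + 34 + 25 + 33 = 137.
The next 2 draws are then forced to be blue, giving 137 + 2 = 139.

139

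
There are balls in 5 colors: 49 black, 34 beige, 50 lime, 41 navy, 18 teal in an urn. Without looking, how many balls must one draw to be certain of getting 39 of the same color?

Treat the 5 colors as pigeonholes.
In the worst case we take at most 38 of each color, but all 34 beige and all 18 teal (fewer than 38), giving 38 + 34 + 38 + 38 + 18 = 166.
One more ball then forces some color to 39, so 166 + 1 = 167.

167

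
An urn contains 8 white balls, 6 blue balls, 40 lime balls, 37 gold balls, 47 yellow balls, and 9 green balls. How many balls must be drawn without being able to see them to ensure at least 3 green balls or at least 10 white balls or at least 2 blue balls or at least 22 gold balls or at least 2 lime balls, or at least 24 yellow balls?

Each of the 6 colors has its own threshold; avoid all of them simultaneously.
The worst case stops just short of every target: all 8 white, 1 blue, 1 lime, 21 gold, 23 yellow, 2 green — 8 + 1 + 1 + 21 + 23 + 2 = 56 balls.
One more ball must push some color to its target, so 56 + 1 = 57.

57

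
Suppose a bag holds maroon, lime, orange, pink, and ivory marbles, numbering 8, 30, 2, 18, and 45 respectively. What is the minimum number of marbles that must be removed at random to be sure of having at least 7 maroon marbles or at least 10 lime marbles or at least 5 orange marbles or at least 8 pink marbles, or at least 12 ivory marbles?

36

The worst case stops just short of every target: 6 maroon, 9 lime, all 2 orange, 7 pink, 11 ivory — 6 + 9 + 2 + 7 + 11 = 35 marbles.
One more marble must push some color to its target, so 35 + 1 = 36.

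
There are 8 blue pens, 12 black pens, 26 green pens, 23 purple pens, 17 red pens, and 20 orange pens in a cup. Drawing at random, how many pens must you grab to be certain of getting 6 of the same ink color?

Treat the 6 ink colors as pigeonholes.
The worst case takes 5 pens of each ink color without reaching 6 of any: 6 × 5 = 30.
The next pen must bring some ink color to 6, so 30 + 1 = 31.

31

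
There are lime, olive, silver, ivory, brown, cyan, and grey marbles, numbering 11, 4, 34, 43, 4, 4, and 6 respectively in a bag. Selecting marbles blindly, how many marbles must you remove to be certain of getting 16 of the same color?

60

Treat the 7 colors as pigeonholes.
In the worst case we take at most 15 of each color, but all 11 lime, all 4 olive, all 4 brown, all 4 cyan, and all 6 grey (fewer than 15), giving 11 + 4 + 15 + 15 + 4 + 4 + 6 = 59.
One more marble then forces some color to 16, so 59 + 1 = 60.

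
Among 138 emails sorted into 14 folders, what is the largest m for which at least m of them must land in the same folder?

If each of the 14 folders held at most 9, the total would be at most 14 × 9 = 126 < 138, a contradiction.
So at least one holds ⌈138/14⌉ = 10.

10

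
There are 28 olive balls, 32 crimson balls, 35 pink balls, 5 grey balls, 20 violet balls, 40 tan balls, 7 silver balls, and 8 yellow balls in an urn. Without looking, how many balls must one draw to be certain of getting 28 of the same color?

In the worst case we take at most 27 of each color, but all 5 grey, all 20 violet, all 7 silver, and all 8 yellow (fewer than 27), giving 27 + 27 + 27 + 5 + 20 + 27 + 7 + 8 = 148.
One more ball then forces some color to 28, so 148 + 1 = 149.

149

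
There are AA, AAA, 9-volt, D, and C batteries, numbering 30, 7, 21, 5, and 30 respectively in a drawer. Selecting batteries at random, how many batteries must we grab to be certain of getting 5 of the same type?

21

The worst case takes 4 batteries of each type without reaching 5 of any: 5 × 4 = 20.
The next battery must bring some type to 5, so 20 + 1 = 21.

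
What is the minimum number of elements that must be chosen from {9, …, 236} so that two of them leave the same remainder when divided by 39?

40

Group the integers by remainder mod 39; there are 39 residue classes, each nonempty in this range.
Choosing one from each class (39 integers) avoids any shared remainder.
One more choice must repeat a class, so two differ by a multiple of 39. Hence 39 + 1 = 40.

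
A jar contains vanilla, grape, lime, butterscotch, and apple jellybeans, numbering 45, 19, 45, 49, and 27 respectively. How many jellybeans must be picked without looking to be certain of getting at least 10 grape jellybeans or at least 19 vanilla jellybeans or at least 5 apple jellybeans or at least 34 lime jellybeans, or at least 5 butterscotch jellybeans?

The worst case stops just short of every target: 18 vanilla, 9 grape, 33 lime, 4 butterscotch, 4 apple — 18 + 9 + 33 + 4 + 4 = 68 jellybeans.
One more jellybean must push some flavor to its target, so 68 + 1 = 69.

69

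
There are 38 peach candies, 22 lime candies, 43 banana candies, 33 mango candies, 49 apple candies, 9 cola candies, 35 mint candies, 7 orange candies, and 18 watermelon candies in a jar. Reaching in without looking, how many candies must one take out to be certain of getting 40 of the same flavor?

241

Treat the 9 flavors as pigeonholes.
In the worst case we take at most 39 of each flavor, but all 38 peach, all 22 lime, all 33 mango, all 9 cola, all 35 mint, all 7 orange, and all 18 watermelon (fewer than 39), giving 38 + 22 + 39 + 33 + 39 + 9 + 35 + 7 + 18 = 240.
One more candy then forces some flavor to 40, so 240 + 1 = 241.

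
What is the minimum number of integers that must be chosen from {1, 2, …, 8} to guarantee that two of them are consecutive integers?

5

Partition {1, …, 8} into 4 pairs: {1,2}, {3,4}, …, {7,8}.
Choosing 4 integers — say the 4 even numbers 2, 4, …, 8 — takes one from each pair and avoids the property.
Choosing 5 forces two into the same pair by pigeonhole, and those are consecutive. So 5.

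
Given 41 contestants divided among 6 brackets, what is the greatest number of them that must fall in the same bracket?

If each of the 6 brackets held at most 6, the total would be at most 6 × 6 = 36 < 41, a contradiction.
So at least one holds ⌈41/6⌉ = 7.

7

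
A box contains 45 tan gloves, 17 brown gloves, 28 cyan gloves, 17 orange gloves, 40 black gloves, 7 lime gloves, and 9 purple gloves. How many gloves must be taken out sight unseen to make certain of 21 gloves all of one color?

111

In the worst case we take at most 20 of each color, but all 17 brown, all 17 orange, all 7 lime, and all 9 purple (fewer than 20), giving 20 + 17 + 20 + 17 + 20 + 7 + 9 = 110.
One more glove then forces some color to 21, so 110 + 1 = 111.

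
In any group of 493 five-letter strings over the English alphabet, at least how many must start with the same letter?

19

There are 26 possible first letters, which serve as the pigeonholes.
If each of the 26 possible first letters held at most 18, the total would be at most 26 × 18 = 468 < 493, a contradiction.
So at least one holds ⌈493/26⌉ = 19.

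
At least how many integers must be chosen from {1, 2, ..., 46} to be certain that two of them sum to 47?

Partition {1, …, 46} into 23 pairs: {1,46}, {2,45}, …, {23,24}.
Choosing 23 integers — say the integers 1 through 23 — takes one from each pair and avoids the property.
Choosing 24 forces two into the same pair by pigeonhole, and those sum to 47. So 24.

24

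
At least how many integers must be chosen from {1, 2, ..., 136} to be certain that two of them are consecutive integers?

69

Partition {1, …, 136} into 68 pairs: {1,2}, {3,4}, …, {135,136}.
Choosing 68 integers — say the 68 even numbers 2, 4, …, 136 — takes one from each pair and avoids the property.
Choosing 69 forces two into the same pair by pigeonhole, and those are consecutive. So 69.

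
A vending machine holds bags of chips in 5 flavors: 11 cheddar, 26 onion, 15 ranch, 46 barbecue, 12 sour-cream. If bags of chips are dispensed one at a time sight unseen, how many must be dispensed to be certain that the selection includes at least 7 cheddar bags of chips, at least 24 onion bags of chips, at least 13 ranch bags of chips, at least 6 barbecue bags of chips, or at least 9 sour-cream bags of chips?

55

Each of the 5 flavors has its own threshold; avoid all of them simultaneously.
The worst case stops just short of every target: 6 cheddar, 23 onion, 12 ranch, 5 barbecue, 8 sour-cream — 6 + 23 + 12 + 5 + 8 = 54 bags of chips.
One more bag of chips must push some flavor to its target, so 54 + 1 = 55.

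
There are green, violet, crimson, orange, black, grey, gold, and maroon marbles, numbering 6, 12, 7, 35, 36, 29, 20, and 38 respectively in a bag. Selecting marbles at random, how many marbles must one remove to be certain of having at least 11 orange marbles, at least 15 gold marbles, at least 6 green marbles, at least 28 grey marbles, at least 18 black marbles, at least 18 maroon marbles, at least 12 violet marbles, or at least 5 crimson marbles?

106

The worst case stops just short of every target: 5 green, 11 violet, 4 crimson, 10 orange, 17 black, 27 grey, 14 gold, 17 maroon — 5 + 11 + 4 + 10 + 17 + 27 + 14 + 17 = 105 marbles.
One more marble must push some color to its target, so 105 + 1 = 106.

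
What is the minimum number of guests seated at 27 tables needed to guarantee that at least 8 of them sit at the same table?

There are 27 tables acting as pigeonholes.
With 27 × 7 = 189 guests we could place exactly 7 in each, with no class reaching 8.
One more forces some class to hold 8, so 189 + 1 = 190.

190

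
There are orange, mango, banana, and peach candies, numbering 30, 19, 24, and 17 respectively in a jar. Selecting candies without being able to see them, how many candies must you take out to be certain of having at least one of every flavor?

74

The hardest flavor to obtain is peach: we could draw every other candy first — 90 − 17 = 73 candies — without a single peach one.
The next draw must be peach, so 73 + 1 = 74.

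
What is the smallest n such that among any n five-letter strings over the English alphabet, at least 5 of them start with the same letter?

105

There are 26 possible first letters acting as pigeonholes.
With 26 × 4 = 104 five-letter strings over the English alphabet we could place exactly 4 in each, with no class reaching 5.
One more forces some class to hold 5, so 104 + 1 = 105.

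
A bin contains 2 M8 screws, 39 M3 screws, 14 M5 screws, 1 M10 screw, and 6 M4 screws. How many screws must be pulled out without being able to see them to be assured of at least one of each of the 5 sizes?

62

The hardest size to obtain is M10: we could draw every other screw first — 62 − 1 = 61 screws — without a single M10 one.
The next draw must be M10, so 61 + 1 = 62.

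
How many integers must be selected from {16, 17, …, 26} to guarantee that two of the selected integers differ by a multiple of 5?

6

Group the integers by remainder mod 5; there are 5 residue classes, each nonempty in this range.
Choosing one from each class (5 integers) avoids any shared remainder.
One more choice must repeat a class, so two differ by a multiple of 5. Hence 5 + 1 = 6.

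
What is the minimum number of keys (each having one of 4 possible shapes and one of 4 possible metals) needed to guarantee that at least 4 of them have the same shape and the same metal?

There are 4 × 4 = 16 (shape, metal) combinations acting as pigeonholes.
With 16 × 3 = 48 keys we could place exactly 3 in each, with no (shape, metal) pair reaching 4.
One more forces some (shape, metal) pair to hold 4, so 48 + 1 = 49.

49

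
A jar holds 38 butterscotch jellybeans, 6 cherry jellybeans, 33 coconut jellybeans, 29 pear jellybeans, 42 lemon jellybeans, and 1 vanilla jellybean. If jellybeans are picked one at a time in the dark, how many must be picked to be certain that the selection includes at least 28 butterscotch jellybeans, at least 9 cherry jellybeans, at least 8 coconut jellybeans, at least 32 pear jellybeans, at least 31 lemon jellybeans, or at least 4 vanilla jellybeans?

Each of the 6 flavors has its own threshold; avoid all of them simultaneously.
The worst case stops just short of every target: 27 butterscotch, all 6 cherry, 7 coconut, all 29 pear, 30 lemon, all 1 vanilla — 27 + 6 + 7 + 29 + 30 + 1 = 100 jellybeans.
One more jellybean must push some flavor to its target, so 100 + 1 = 101.

101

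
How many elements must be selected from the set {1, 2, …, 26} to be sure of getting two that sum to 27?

14

Partition {1, …, 26} into 13 pairs: {1,26}, {2,25}, …, {13,14}.
Choosing 13 integers — say the integers 1 through 13 — takes one from each pair and avoids the property.
Choosing 14 forces two into the same pair by pigeonhole, and those sum to 27. So 14.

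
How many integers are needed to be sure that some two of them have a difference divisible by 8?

Two integers differ by a multiple of 8 exactly when they share a remainder mod 8.
There are 8 residue classes mod 8, so 8 integers can all lie in distinct classes.
One more integer must repeat a residue, giving a difference divisible by 8. So n = 8 + 1 = 9.

9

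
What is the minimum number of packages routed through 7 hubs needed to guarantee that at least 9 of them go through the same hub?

57

There are 7 hubs acting as pigeonholes.
With 7 × 8 = 56 packages we could place exactly 8 in each, with no class reaching 9.
One more forces some class to hold 9, so 56 + 1 = 57.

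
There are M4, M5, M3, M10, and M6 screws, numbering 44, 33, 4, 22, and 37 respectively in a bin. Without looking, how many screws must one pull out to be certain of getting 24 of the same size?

96

In the worst case we take at most 23 of each size, but all 4 M3 and all 22 M10 (fewer than 23), giving 23 + 23 + 4 + 22 + 23 = 95.
One more screw then forces some size to 24, so 95 + 1 = 96.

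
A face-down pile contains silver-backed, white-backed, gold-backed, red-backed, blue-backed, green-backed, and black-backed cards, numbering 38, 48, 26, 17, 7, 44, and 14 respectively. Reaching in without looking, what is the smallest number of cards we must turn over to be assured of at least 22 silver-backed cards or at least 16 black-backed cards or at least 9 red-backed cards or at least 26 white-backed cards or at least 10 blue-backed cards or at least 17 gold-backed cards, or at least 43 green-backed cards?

134

The worst case stops just short of every target: 21 silver-backed, 25 white-backed, 16 gold-backed, 8 red-backed, all 7 blue-backed, 42 green-backed, all 14 black-backed — 21 + 25 + 16 + 8 + 7 + 42 + 14 = 133 cards.
One more card must push some back color to its target, so 133 + 1 = 134.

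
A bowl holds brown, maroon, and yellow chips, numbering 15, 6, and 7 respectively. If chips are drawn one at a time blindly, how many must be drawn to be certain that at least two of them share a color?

4

Treat the 3 colors as pigeonholes.
The worst case takes 1 chip of each color without reaching 2 of any: 3 × 1 = 3.
The next chip must bring some color to 2, so 3 + 1 = 4.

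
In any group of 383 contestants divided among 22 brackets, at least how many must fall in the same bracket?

The 383 contestants fall into 22 brackets.
If each of the 22 brackets held at most 17, the total would be at most 22 × 17 = 374 < 383, a contradiction.
So at least one holds ⌈383/22⌉ = 18.

18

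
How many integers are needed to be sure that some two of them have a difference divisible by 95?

96

Use the pigeonhole principle on residue classes: two integers differ by a multiple of 95 exactly when they share a remainder mod 95.
There are 95 residue classes mod 95, so 95 integers can all lie in distinct classes.
One more integer must repeat a residue, giving a difference divisible by 95. So n = 95 + 1 = 96.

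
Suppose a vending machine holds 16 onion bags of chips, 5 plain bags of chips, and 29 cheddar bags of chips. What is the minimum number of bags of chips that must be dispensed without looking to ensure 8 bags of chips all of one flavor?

In the worst case we take at most 7 of each flavor, but all 5 plain (fewer than 7), giving 7 + 5 + 7 = 19.
One more bag of chips then forces some flavor to 8, so 19 + 1 = 20.

20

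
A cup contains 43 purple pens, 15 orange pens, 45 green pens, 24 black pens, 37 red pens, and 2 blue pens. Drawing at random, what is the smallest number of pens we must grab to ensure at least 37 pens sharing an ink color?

In the worst case we take at most 36 of each ink color, but all 15 orange, all 24 black, and all 2 blue (fewer than 36), giving 36 + 15 + 36 + 24 + 36 + 2 = 149.
One more pen then forces some ink color to 37, so 149 + 1 = 150.

150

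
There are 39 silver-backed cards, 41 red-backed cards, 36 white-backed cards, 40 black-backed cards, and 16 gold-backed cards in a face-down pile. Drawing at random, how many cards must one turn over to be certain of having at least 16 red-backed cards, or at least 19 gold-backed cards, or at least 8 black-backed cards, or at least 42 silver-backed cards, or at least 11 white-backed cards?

88

Each of the 5 back colors has its own threshold; avoid all of them simultaneously.
The worst case stops just short of every target: all 39 silver-backed, 15 red-backed, 10 white-backed, 7 black-backed, all 16 gold-backed — 39 + 15 + 10 + 7 + 16 = 87 cards.
One more card must push some back color to its target, so 87 + 1 = 88.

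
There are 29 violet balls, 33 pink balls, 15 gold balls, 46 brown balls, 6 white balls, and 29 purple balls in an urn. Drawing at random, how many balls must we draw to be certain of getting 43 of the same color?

155

Treat the 6 colors as pigeonholes.
In the worst case we take at most 42 of each color, but all 29 violet, all 33 pink, all 15 gold, all 6 white, and all 29 purple (fewer than 42), giving 29 + 33 + 15 + 42 + 6 + 29 = 154.
One more ball then forces some color to 43, so 154 + 1 = 155.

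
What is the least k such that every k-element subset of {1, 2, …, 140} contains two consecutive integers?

Partition {1, …, 140} into 70 pairs: {1,2}, {3,4}, …, {139,140}.
Choosing 70 integers — say the 70 even numbers 2, 4, …, 140 — takes one from each pair and avoids the property.
Choosing 71 forces two into the same pair by pigeonhole, and those are consecutive. So 71.

71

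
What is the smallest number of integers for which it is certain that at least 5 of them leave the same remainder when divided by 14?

There are 14 residue classes modulo 14 acting as pigeonholes.
With 14 × 4 = 56 integers we could place exactly 4 in each, with no class reaching 5.
One more forces some class to hold 5, so 56 + 1 = 57.

57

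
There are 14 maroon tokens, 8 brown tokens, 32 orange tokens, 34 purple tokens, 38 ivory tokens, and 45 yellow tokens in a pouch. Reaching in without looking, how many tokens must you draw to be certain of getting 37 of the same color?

161

In the worst case we take at most 36 of each color, but all 14 maroon, all 8 brown, all 32 orange, and all 34 purple (fewer than 36), giving 14 + 8 + 32 + 34 + 36 + 36 = 160.
One more token then forces some color to 37, so 160 + 1 = 161.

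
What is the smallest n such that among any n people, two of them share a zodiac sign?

There are 12 zodiac signs acting as pigeonholes.
With 12 people we could place one in each, avoiding any repeat.
One more forces some class to hold 2, so 12 + 1 = 13.

13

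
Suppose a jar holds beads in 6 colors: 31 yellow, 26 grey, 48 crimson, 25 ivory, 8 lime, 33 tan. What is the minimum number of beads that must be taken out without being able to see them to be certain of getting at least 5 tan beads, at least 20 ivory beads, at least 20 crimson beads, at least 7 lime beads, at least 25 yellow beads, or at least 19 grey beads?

91

Each of the 6 colors has its own threshold; avoid all of them simultaneously.
The worst case stops just short of every target: 24 yellow, 18 grey, 19 crimson, 19 ivory, 6 lime, 4 tan — 24 + 18 + 19 + 19 + 6 + 4 = 90 beads.
One more bead must push some color to its target, so 90 + 1 = 91.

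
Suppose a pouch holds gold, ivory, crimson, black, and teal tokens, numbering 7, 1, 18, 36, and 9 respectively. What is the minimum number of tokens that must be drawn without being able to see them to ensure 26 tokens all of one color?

In the worst case we take at most 25 of each color, but all 7 gold, all 1 ivory, all 18 crimson, and all 9 teal (fewer than 25), giving 7 + 1 + 18 + 25 + 9 = 60.
One more token then forces some color to 26, so 60 + 1 = 61.

61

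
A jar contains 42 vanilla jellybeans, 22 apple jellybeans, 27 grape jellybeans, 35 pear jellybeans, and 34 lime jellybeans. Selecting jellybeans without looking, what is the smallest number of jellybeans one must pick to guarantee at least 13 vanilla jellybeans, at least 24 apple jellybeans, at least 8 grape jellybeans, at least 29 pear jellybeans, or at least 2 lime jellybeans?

The worst case stops just short of every target: 12 vanilla, all 22 apple, 7 grape, 28 pear, 1 lime — 12 + 22 + 7 + 28 + 1 = 70 jellybeans.
One more jellybean must push some flavor to its target, so 70 + 1 = 71.

71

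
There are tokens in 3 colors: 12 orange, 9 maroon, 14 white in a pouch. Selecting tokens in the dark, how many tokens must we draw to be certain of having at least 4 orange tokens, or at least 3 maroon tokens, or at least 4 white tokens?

The worst case stops just short of every target: 3 orange, 2 maroon, 3 white — 3 + 2 + 3 = 8 tokens.
One more token must push some color to its target, so 8 + 1 = 9.

9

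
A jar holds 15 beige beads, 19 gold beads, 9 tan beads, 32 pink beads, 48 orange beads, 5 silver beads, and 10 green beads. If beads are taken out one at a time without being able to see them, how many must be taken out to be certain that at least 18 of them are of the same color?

In the worst case we take at most 17 of each color, but all 15 beige, all 9 tan, all 5 silver, and all 10 green (fewer than 17), giving 15 + 17 + 9 + 17 + 17 + 5 + 10 = 90.
One more bead then forces some color to 18, so 90 + 1 = 91.

91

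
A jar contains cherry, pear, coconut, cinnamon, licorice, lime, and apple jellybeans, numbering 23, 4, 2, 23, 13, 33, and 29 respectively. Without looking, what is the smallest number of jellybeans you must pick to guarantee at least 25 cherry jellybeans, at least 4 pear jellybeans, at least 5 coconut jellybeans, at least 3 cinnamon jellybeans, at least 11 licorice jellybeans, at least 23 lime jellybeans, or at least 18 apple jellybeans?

The worst case stops just short of every target: all 23 cherry, 3 pear, all 2 coconut, 2 cinnamon, 10 licorice, 22 lime, 17 apple — 23 + 3 + 2 + 2 + 10 + 22 + 17 = 79 jellybeans.
One more jellybean must push some flavor to its target, so 79 + 1 = 80.

80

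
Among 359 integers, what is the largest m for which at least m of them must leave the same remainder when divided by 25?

15

The 359 integers fall into 25 residue classes modulo 25.
If each of the 25 residue classes modulo 25 held at most 14, the total would be at most 25 × 14 = 350 < 359, a contradiction.
So at least one holds ⌈359/25⌉ = 15.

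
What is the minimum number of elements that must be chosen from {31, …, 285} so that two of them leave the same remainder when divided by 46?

47

Group the integers by remainder mod 46; there are 46 residue classes, each nonempty in this range.
Choosing one from each class (46 integers) avoids any shared remainder.
One more choice must repeat a class, so two differ by a multiple of 46. Hence 46 + 1 = 47.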